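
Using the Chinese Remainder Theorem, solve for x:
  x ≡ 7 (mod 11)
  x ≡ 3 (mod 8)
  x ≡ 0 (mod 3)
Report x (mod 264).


Moduli 11, 8, 3 are pairwise coprime; by CRT there is a unique solution modulo M = 11 · 8 · 3 = 264.
Solve pairwise, accumulating the modulus:
  Start with x ≡ 7 (mod 11).
  Combine with x ≡ 3 (mod 8): since gcd(11, 8) = 1, we get a unique residue mod 88.
    Write x = 7 + 11·t and substitute into x ≡ 3 (mod 8): 11·t ≡ 3 − 7 = -4 (mod 8).
    Reduce coefficients mod 8: 3·t ≡ 4 (mod 8).
    The inverse of 3 mod 8 is 3 (since 3·3 = 9 = 1·8 + 1), so t ≡ 3·4 = 12 ≡ 4 (mod 8).
    Then x = 7 + 11·4 = 51, valid modulo lcm(11, 8) = 88: x ≡ 51 (mod 88).
  Combine with x ≡ 0 (mod 3): since gcd(88, 3) = 1, we get a unique residue mod 264.
    Write x = 51 + 88·t and substitute into x ≡ 0 (mod 3): 88·t ≡ 0 − 51 = -51 (mod 3).
    Reduce coefficients mod 3: 1·t ≡ 0 (mod 3).
    So t ≡ 0 (mod 3).
    Then x = 51 + 88·0 = 51, valid modulo lcm(88, 3) = 264: x ≡ 51 (mod 264).
Verify: 51 mod 11 = 7 ✓, 51 mod 8 = 3 ✓, 51 mod 3 = 0 ✓.

x ≡ 51 (mod 264).


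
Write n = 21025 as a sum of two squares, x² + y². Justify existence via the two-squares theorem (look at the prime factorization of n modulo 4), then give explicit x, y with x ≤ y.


Step 1: Factor n = 21025 = 5^2 · 29^2.
Step 2: Check the mod-4 condition on each prime factor: 5 ≡ 1 (mod 4), exponent 2; 29 ≡ 1 (mod 4), exponent 2.
All primes ≡ 3 (mod 4) appear to even exponent (or don't appear), so by the two-squares theorem n IS expressible as a sum of two squares.
Step 3: Build a representation. Group n = k² · m with k = 5 and m = 29 · 29 = 841 (a product of primes ≡ 1 (mod 4)); a representation of m scales to one of n via (k·x)² + (k·y)² = k²(x² + y²). Each prime p ≡ 1 (mod 4) is itself a sum of two squares; find a² by testing p − a² for a perfect square:
  29: 29 − 1² = 28, 29 − 2² = 25 = 5² ⇒ 29 = 2² + 5².
  Combine using the Brahmagupta–Fibonacci identity (a² + b²)(c² + d²) = (ac − bd)² + (ad + bc)² = (ac + bd)² + (ad − bc)²:
  29 · 29 = 841: from (2² + 5²)(2² + 5²), take (2·2 − 5·5, 2·5 + 5·2) = (4 − 25, 10 + 10) = (-21, 20); dropping signs (only squares matter) gives (21, 20); check 21² + 20² = 441 + 400 = 841 ✓.
  Scale by k = 5: (5·21, 5·20) = (105, 100).
Step 4: Order so x ≤ y and verify: 100² + 105² = 10000 + 11025 = 21025 = n. ✓

n = 21025 = 100² + 105² (one valid representation with x ≤ y).


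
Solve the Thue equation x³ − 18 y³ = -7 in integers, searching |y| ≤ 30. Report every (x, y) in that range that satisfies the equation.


The equation is x³ - 18y³ = -7. For fixed y, x³ = 18·y³ − 7, so a solution requires the RHS to be a perfect cube.
Strategy: iterate y from -30 to 30, compute RHS = 18·y³ − 7, and check whether it is a (positive or negative) perfect cube.
Check small values of y:
  y = 0: RHS = -7 is not a perfect cube.
  y = 1: RHS = 11 is not a perfect cube.
  y = -1: RHS = -25 is not a perfect cube.
  y = 2: RHS = 137 is not a perfect cube.
  y = -2: RHS = -151 is not a perfect cube.
  y = 3: RHS = 479 is not a perfect cube.
  y = -3: RHS = -493 is not a perfect cube.
Continuing the search up to |y| = 30 finds no solutions either.
No (x, y) in the scanned range satisfies the equation.

No integer solutions with |y| ≤ 30.


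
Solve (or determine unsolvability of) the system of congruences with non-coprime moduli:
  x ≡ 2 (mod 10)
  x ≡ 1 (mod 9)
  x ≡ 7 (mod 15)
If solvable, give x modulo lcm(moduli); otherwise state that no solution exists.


Moduli 10, 9, 15 are not pairwise coprime, so CRT works modulo lcm(m_i) when all pairwise compatibility conditions hold.
Pairwise compatibility: gcd(m_i, m_j) must divide a_i - a_j for every pair.
Merge one congruence at a time:
  Start: x ≡ 2 (mod 10).
  Combine with x ≡ 1 (mod 9): gcd(10, 9) = 1; 1 - 2 = -1, which IS divisible by 1, so compatible.
    Write x = 2 + 10·t and substitute into x ≡ 1 (mod 9): 10·t ≡ 1 − 2 = -1 (mod 9).
    Reduce coefficients mod 9: 1·t ≡ 8 (mod 9).
    So t ≡ 8 (mod 9).
    Then x = 2 + 10·8 = 82, valid modulo lcm(10, 9) = 90: x ≡ 82 (mod 90).
  Combine with x ≡ 7 (mod 15): gcd(90, 15) = 15; 7 - 82 = -75, which IS divisible by 15, so compatible.
    Write x = 82 + 90·t and substitute into x ≡ 7 (mod 15): 90·t ≡ 7 − 82 = -75 (mod 15).
    Divide the congruence (and modulus) by g = 15: 6·t ≡ -5 (mod 1).
    Modulo 1 every t works; take t = 0.
    Then x = 82 + 90·0 = 82, valid modulo lcm(90, 15) = 90: x ≡ 82 (mod 90).
Verify: 82 mod 10 = 2, 82 mod 9 = 1, 82 mod 15 = 7.

x ≡ 82 (mod 90).


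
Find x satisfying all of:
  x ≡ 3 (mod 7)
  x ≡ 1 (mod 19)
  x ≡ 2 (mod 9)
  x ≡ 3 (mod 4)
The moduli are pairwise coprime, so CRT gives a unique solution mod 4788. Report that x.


Product of moduli M = 7 · 19 · 9 · 4 = 4788.
Merge one congruence at a time:
  Start: x ≡ 3 (mod 7).
  Combine with x ≡ 1 (mod 19); new modulus lcm = 133.
    Write x = 3 + 7·t and substitute into x ≡ 1 (mod 19): 7·t ≡ 1 − 3 = -2 (mod 19).
    Reduce coefficients mod 19: 7·t ≡ 17 (mod 19).
    The inverse of 7 mod 19 is 11 (since 7·11 = 77 = 4·19 + 1), so t ≡ 11·17 = 187 ≡ 16 (mod 19).
    Then x = 3 + 7·16 = 115, valid modulo lcm(7, 19) = 133: x ≡ 115 (mod 133).
  Combine with x ≡ 2 (mod 9); new modulus lcm = 1197.
    Write x = 115 + 133·t and substitute into x ≡ 2 (mod 9): 133·t ≡ 2 − 115 = -113 (mod 9).
    Reduce coefficients mod 9: 7·t ≡ 4 (mod 9).
    The inverse of 7 mod 9 is 4 (since 7·4 = 28 = 3·9 + 1), so t ≡ 4·4 = 16 ≡ 7 (mod 9).
    Then x = 115 + 133·7 = 1046, valid modulo lcm(133, 9) = 1197: x ≡ 1046 (mod 1197).
  Combine with x ≡ 3 (mod 4); new modulus lcm = 4788.
    Write x = 1046 + 1197·t and substitute into x ≡ 3 (mod 4): 1197·t ≡ 3 − 1046 = -1043 (mod 4).
    Reduce coefficients mod 4: 1·t ≡ 1 (mod 4).
    So t ≡ 1 (mod 4).
    Then x = 1046 + 1197·1 = 2243, valid modulo lcm(1197, 4) = 4788: x ≡ 2243 (mod 4788).
Verify against each original: 2243 mod 7 = 3, 2243 mod 19 = 1, 2243 mod 9 = 2, 2243 mod 4 = 3.

x ≡ 2243 (mod 4788).


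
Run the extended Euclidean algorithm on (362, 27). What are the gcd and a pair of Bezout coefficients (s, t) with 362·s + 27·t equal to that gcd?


Euclidean algorithm on (362, 27) — divide until remainder is 0:
  362 = 13 · 27 + 11
  27 = 2 · 11 + 5
  11 = 2 · 5 + 1
  5 = 5 · 1 + 0
gcd(362, 27) = 1.
Track Bezout coefficients alongside the remainders: start with r₀ = 362 = a·1 + b·0 (s = 1, t = 0) and r₁ = 27 = a·0 + b·1 (s = 0, t = 1); each new remainder r_{k+1} = r_{k-1} − q_k·r_k inherits s_{k+1} = s_{k-1} − q_k·s_k, t_{k+1} = t_{k-1} − q_k·t_k, so r_k = a·s_k + b·t_k at every step:
  q = 13: r = 11, s = 1 − 13·0 = 1, t = 0 − 13·1 = -13  (check: 362·1 + 27·(-13) = 11)
  q = 2: r = 5, s = 0 − 2·1 = -2, t = 1 − 2·(-13) = 27  (check: 362·(-2) + 27·27 = 5)
  q = 2: r = 1, s = 1 − 2·(-2) = 5, t = -13 − 2·27 = -67  (check: 362·5 + 27·(-67) = 1)
The row with r = 1 (the gcd) gives the Bezout coefficients s = 5, t = -67.
Result: 362 · (5) + 27 · (-67) = 1.

gcd(362, 27) = 1; s = 5, t = -67 (check: 362·5 + 27·(-67) = 1).


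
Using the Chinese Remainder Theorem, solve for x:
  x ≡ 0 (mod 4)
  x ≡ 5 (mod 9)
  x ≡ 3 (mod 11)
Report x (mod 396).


Moduli 4, 9, 11 are pairwise coprime; by CRT there is a unique solution modulo M = 4 · 9 · 11 = 396.
Solve pairwise, accumulating the modulus:
  Start with x ≡ 0 (mod 4).
  Combine with x ≡ 5 (mod 9): since gcd(4, 9) = 1, we get a unique residue mod 36.
    Write x = 0 + 4·t and substitute into x ≡ 5 (mod 9): 4·t ≡ 5 − 0 = 5 (mod 9).
    The inverse of 4 mod 9 is 7 (since 4·7 = 28 = 3·9 + 1), so t ≡ 7·5 = 35 ≡ 8 (mod 9).
    Then x = 0 + 4·8 = 32, valid modulo lcm(4, 9) = 36: x ≡ 32 (mod 36).
  Combine with x ≡ 3 (mod 11): since gcd(36, 11) = 1, we get a unique residue mod 396.
    Write x = 32 + 36·t and substitute into x ≡ 3 (mod 11): 36·t ≡ 3 − 32 = -29 (mod 11).
    Reduce coefficients mod 11: 3·t ≡ 4 (mod 11).
    The inverse of 3 mod 11 is 4 (since 3·4 = 12 = 1·11 + 1), so t ≡ 4·4 = 16 ≡ 5 (mod 11).
    Then x = 32 + 36·5 = 212, valid modulo lcm(36, 11) = 396: x ≡ 212 (mod 396).
Verify: 212 mod 4 = 0 ✓, 212 mod 9 = 5 ✓, 212 mod 11 = 3 ✓.

x ≡ 212 (mod 396).


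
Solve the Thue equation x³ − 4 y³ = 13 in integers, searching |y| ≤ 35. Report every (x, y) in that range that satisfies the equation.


The equation is x³ - 4y³ = 13. For fixed y, x³ = 4·y³ + 13, so a solution requires the RHS to be a perfect cube.
Strategy: iterate y from -35 to 35, compute RHS = 4·y³ + 13, and check whether it is a (positive or negative) perfect cube.
Check small values of y:
  y = 0: RHS = 13 is not a perfect cube.
  y = 1: RHS = 17 is not a perfect cube.
  y = -1: RHS = 9 is not a perfect cube.
  y = 2: RHS = 45 is not a perfect cube.
  y = -2: RHS = -19 is not a perfect cube.
  y = 3: RHS = 121 is not a perfect cube.
  y = -3: RHS = -95 is not a perfect cube.
Continuing the search up to |y| = 35 finds no solutions either.
No (x, y) in the scanned range satisfies the equation.

No integer solutions with |y| ≤ 35.


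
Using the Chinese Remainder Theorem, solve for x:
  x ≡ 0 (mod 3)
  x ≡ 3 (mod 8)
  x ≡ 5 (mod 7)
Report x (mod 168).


Moduli 3, 8, 7 are pairwise coprime; by CRT there is a unique solution modulo M = 3 · 8 · 7 = 168.
Solve pairwise, accumulating the modulus:
  Start with x ≡ 0 (mod 3).
  Combine with x ≡ 3 (mod 8): since gcd(3, 8) = 1, we get a unique residue mod 24.
    Write x = 0 + 3·t and substitute into x ≡ 3 (mod 8): 3·t ≡ 3 − 0 = 3 (mod 8).
    The inverse of 3 mod 8 is 3 (since 3·3 = 9 = 1·8 + 1), so t ≡ 3·3 = 9 ≡ 1 (mod 8).
    Then x = 0 + 3·1 = 3, valid modulo lcm(3, 8) = 24: x ≡ 3 (mod 24).
  Combine with x ≡ 5 (mod 7): since gcd(24, 7) = 1, we get a unique residue mod 168.
    Write x = 3 + 24·t and substitute into x ≡ 5 (mod 7): 24·t ≡ 5 − 3 = 2 (mod 7).
    Reduce coefficients mod 7: 3·t ≡ 2 (mod 7).
    The inverse of 3 mod 7 is 5 (since 3·5 = 15 = 2·7 + 1), so t ≡ 5·2 = 10 ≡ 3 (mod 7).
    Then x = 3 + 24·3 = 75, valid modulo lcm(24, 7) = 168: x ≡ 75 (mod 168).
Verify: 75 mod 3 = 0 ✓, 75 mod 8 = 3 ✓, 75 mod 7 = 5 ✓.

x ≡ 75 (mod 168).


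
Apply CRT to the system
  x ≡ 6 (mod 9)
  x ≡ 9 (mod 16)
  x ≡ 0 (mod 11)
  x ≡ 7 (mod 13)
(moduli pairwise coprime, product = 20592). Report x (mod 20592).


Product of moduli M = 9 · 16 · 11 · 13 = 20592.
Merge one congruence at a time:
  Start: x ≡ 6 (mod 9).
  Combine with x ≡ 9 (mod 16); new modulus lcm = 144.
    Write x = 6 + 9·t and substitute into x ≡ 9 (mod 16): 9·t ≡ 9 − 6 = 3 (mod 16).
    The inverse of 9 mod 16 is 9 (since 9·9 = 81 = 5·16 + 1), so t ≡ 9·3 = 27 ≡ 11 (mod 16).
    Then x = 6 + 9·11 = 105, valid modulo lcm(9, 16) = 144: x ≡ 105 (mod 144).
  Combine with x ≡ 0 (mod 11); new modulus lcm = 1584.
    Write x = 105 + 144·t and substitute into x ≡ 0 (mod 11): 144·t ≡ 0 − 105 = -105 (mod 11).
    Reduce coefficients mod 11: 1·t ≡ 5 (mod 11).
    So t ≡ 5 (mod 11).
    Then x = 105 + 144·5 = 825, valid modulo lcm(144, 11) = 1584: x ≡ 825 (mod 1584).
  Combine with x ≡ 7 (mod 13); new modulus lcm = 20592.
    Write x = 825 + 1584·t and substitute into x ≡ 7 (mod 13): 1584·t ≡ 7 − 825 = -818 (mod 13).
    Reduce coefficients mod 13: 11·t ≡ 1 (mod 13).
    The inverse of 11 mod 13 is 6 (since 11·6 = 66 = 5·13 + 1), so t ≡ 6·1 = 6 ≡ 6 (mod 13).
    Then x = 825 + 1584·6 = 10329, valid modulo lcm(1584, 13) = 20592: x ≡ 10329 (mod 20592).
Verify against each original: 10329 mod 9 = 6, 10329 mod 16 = 9, 10329 mod 11 = 0, 10329 mod 13 = 7.

x ≡ 10329 (mod 20592).


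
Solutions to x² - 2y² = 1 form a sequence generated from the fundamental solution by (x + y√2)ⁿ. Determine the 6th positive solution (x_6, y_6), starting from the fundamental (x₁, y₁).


Step 1: Find the fundamental solution (x₁, y₁) of x² - 2y² = 1.
  Expand √2 as a continued fraction. a₀ = ⌊√2⌋ = 1; iterate m_{k+1} = d_k·a_k − m_k, d_{k+1} = (2 − m_{k+1}²)/d_k, a_{k+1} = ⌊(a₀ + m_{k+1})/d_{k+1}⌋ (starting m₀ = 0, d₀ = 1), with convergents p_k = a_k·p_{k-1} + p_{k-2}, q_k = a_k·q_{k-1} + q_{k-2} (p₋₁ = 1, q₋₁ = 0):
  k = 0: a₀ = 1; p₀/q₀ = 1/1; p₀² − 2·q₀² = 1 − 2 = -1.
  k = 1: m = 1, d = 1, a = ⌊(1 + 1)/1⌋ = 2; p/q = (2·1 + 1)/(2·1 + 0) = 3/2; p² − 2·q² = 9 − 8 = 1.
  The first convergent with p² − 2·q² = 1 gives the fundamental solution (x₁, y₁) = (3, 2).
Step 2: Apply the recurrence (x_{n+1}, y_{n+1}) = (x₁x_n + 2y₁y_n, x₁y_n + y₁x_n) repeatedly.
  From (x_1, y_1) = (3, 2): x_2 = 3·3 + 2·2·2 = 17; y_2 = 3·2 + 2·3 = 12.
  From (x_2, y_2) = (17, 12): x_3 = 3·17 + 2·2·12 = 99; y_3 = 3·12 + 2·17 = 70.
  From (x_3, y_3) = (99, 70): x_4 = 3·99 + 2·2·70 = 577; y_4 = 3·70 + 2·99 = 408.
  From (x_4, y_4) = (577, 408): x_5 = 3·577 + 2·2·408 = 3363; y_5 = 3·408 + 2·577 = 2378.
  From (x_5, y_5) = (3363, 2378): x_6 = 3·3363 + 2·2·2378 = 19601; y_6 = 3·2378 + 2·3363 = 13860.
Step 3: Verify x_6² - 2·y_6² = 384199201 - 384199200 = 1 (should be 1). ✓

(x_1, y_1) = (3, 2); (x_6, y_6) = (19601, 13860).


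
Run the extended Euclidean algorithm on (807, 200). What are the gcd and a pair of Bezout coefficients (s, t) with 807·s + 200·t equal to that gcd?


Euclidean algorithm on (807, 200) — divide until remainder is 0:
  807 = 4 · 200 + 7
  200 = 28 · 7 + 4
  7 = 1 · 4 + 3
  4 = 1 · 3 + 1
  3 = 3 · 1 + 0
gcd(807, 200) = 1.
Track Bezout coefficients alongside the remainders: start with r₀ = 807 = a·1 + b·0 (s = 1, t = 0) and r₁ = 200 = a·0 + b·1 (s = 0, t = 1); each new remainder r_{k+1} = r_{k-1} − q_k·r_k inherits s_{k+1} = s_{k-1} − q_k·s_k, t_{k+1} = t_{k-1} − q_k·t_k, so r_k = a·s_k + b·t_k at every step:
  q = 4: r = 7, s = 1 − 4·0 = 1, t = 0 − 4·1 = -4  (check: 807·1 + 200·(-4) = 7)
  q = 28: r = 4, s = 0 − 28·1 = -28, t = 1 − 28·(-4) = 113  (check: 807·(-28) + 200·113 = 4)
  q = 1: r = 3, s = 1 − 1·(-28) = 29, t = -4 − 1·113 = -117  (check: 807·29 + 200·(-117) = 3)
  q = 1: r = 1, s = -28 − 1·29 = -57, t = 113 − 1·(-117) = 230  (check: 807·(-57) + 200·230 = 1)
The row with r = 1 (the gcd) gives the Bezout coefficients s = -57, t = 230.
Result: 807 · (-57) + 200 · (230) = 1.

gcd(807, 200) = 1; s = -57, t = 230 (check: 807·(-57) + 200·230 = 1).


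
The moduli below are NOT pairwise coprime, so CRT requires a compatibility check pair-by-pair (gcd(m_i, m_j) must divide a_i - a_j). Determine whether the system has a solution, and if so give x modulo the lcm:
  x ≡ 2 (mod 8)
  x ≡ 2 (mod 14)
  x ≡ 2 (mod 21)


Moduli 8, 14, 21 are not pairwise coprime, so CRT works modulo lcm(m_i) when all pairwise compatibility conditions hold.
Pairwise compatibility: gcd(m_i, m_j) must divide a_i - a_j for every pair.
Merge one congruence at a time:
  Start: x ≡ 2 (mod 8).
  Combine with x ≡ 2 (mod 14): gcd(8, 14) = 2; 2 - 2 = 0, which IS divisible by 2, so compatible.
    Write x = 2 + 8·t and substitute into x ≡ 2 (mod 14): 8·t ≡ 2 − 2 = 0 (mod 14).
    Divide the congruence (and modulus) by g = 2: 4·t ≡ 0 (mod 7).
    The inverse of 4 mod 7 is 2 (since 4·2 = 8 = 1·7 + 1), so t ≡ 2·0 = 0 ≡ 0 (mod 7).
    Then x = 2 + 8·0 = 2, valid modulo lcm(8, 14) = 56: x ≡ 2 (mod 56).
  Combine with x ≡ 2 (mod 21): gcd(56, 21) = 7; 2 - 2 = 0, which IS divisible by 7, so compatible.
    Write x = 2 + 56·t and substitute into x ≡ 2 (mod 21): 56·t ≡ 2 − 2 = 0 (mod 21).
    Divide the congruence (and modulus) by g = 7: 8·t ≡ 0 (mod 3).
    Reduce coefficients mod 3: 2·t ≡ 0 (mod 3).
    The inverse of 2 mod 3 is 2 (since 2·2 = 4 = 1·3 + 1), so t ≡ 2·0 = 0 ≡ 0 (mod 3).
    Then x = 2 + 56·0 = 2, valid modulo lcm(56, 21) = 168: x ≡ 2 (mod 168).
Verify: 2 mod 8 = 2, 2 mod 14 = 2, 2 mod 21 = 2.

x ≡ 2 (mod 168).


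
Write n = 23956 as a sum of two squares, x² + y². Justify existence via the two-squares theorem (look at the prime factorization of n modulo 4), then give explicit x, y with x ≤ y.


Step 1: Factor n = 23956 = 2^2 · 53 · 113.
Step 2: Check the mod-4 condition on each prime factor: 2 = 2 (special); 53 ≡ 1 (mod 4), exponent 1; 113 ≡ 1 (mod 4), exponent 1.
All primes ≡ 3 (mod 4) appear to even exponent (or don't appear), so by the two-squares theorem n IS expressible as a sum of two squares.
Step 3: Build a representation. Group n = k² · m with k = 2 and m = 53 · 113 = 5989 (a product of primes ≡ 1 (mod 4)); a representation of m scales to one of n via (k·x)² + (k·y)² = k²(x² + y²). Each prime p ≡ 1 (mod 4) is itself a sum of two squares; find a² by testing p − a² for a perfect square:
  53: 53 − 1² = 52, 53 − 2² = 49 = 7² ⇒ 53 = 2² + 7².
  113: 113 − 1² = 112, 113 − 2² = 109, 113 − 3² = 104, 113 − 4² = 97, 113 − 5² = 88, 113 − 6² = 77, 113 − 7² = 64 = 8² ⇒ 113 = 7² + 8².
  Combine using the Brahmagupta–Fibonacci identity (a² + b²)(c² + d²) = (ac − bd)² + (ad + bc)² = (ac + bd)² + (ad − bc)²:
  53 · 113 = 5989: from (2² + 7²)(7² + 8²), take (2·7 − 7·8, 2·8 + 7·7) = (14 − 56, 16 + 49) = (-42, 65); dropping signs (only squares matter) gives (42, 65); check 42² + 65² = 1764 + 4225 = 5989 ✓.
  Scale by k = 2: (2·42, 2·65) = (84, 130).
Step 4: Order so x ≤ y and verify: 84² + 130² = 7056 + 16900 = 23956 = n. ✓

n = 23956 = 84² + 130² (one valid representation with x ≤ y).


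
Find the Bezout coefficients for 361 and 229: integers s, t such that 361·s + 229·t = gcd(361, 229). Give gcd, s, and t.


Euclidean algorithm on (361, 229) — divide until remainder is 0:
  361 = 1 · 229 + 132
  229 = 1 · 132 + 97
  132 = 1 · 97 + 35
  97 = 2 · 35 + 27
  35 = 1 · 27 + 8
  27 = 3 · 8 + 3
  8 = 2 · 3 + 2
  3 = 1 · 2 + 1
  2 = 2 · 1 + 0
gcd(361, 229) = 1.
Track Bezout coefficients alongside the remainders: start with r₀ = 361 = a·1 + b·0 (s = 1, t = 0) and r₁ = 229 = a·0 + b·1 (s = 0, t = 1); each new remainder r_{k+1} = r_{k-1} − q_k·r_k inherits s_{k+1} = s_{k-1} − q_k·s_k, t_{k+1} = t_{k-1} − q_k·t_k, so r_k = a·s_k + b·t_k at every step:
  q = 1: r = 132, s = 1 − 1·0 = 1, t = 0 − 1·1 = -1  (check: 361·1 + 229·(-1) = 132)
  q = 1: r = 97, s = 0 − 1·1 = -1, t = 1 − 1·(-1) = 2  (check: 361·(-1) + 229·2 = 97)
  q = 1: r = 35, s = 1 − 1·(-1) = 2, t = -1 − 1·2 = -3  (check: 361·2 + 229·(-3) = 35)
  q = 2: r = 27, s = -1 − 2·2 = -5, t = 2 − 2·(-3) = 8  (check: 361·(-5) + 229·8 = 27)
  q = 1: r = 8, s = 2 − 1·(-5) = 7, t = -3 − 1·8 = -11  (check: 361·7 + 229·(-11) = 8)
  q = 3: r = 3, s = -5 − 3·7 = -26, t = 8 − 3·(-11) = 41  (check: 361·(-26) + 229·41 = 3)
  q = 2: r = 2, s = 7 − 2·(-26) = 59, t = -11 − 2·41 = -93  (check: 361·59 + 229·(-93) = 2)
  q = 1: r = 1, s = -26 − 1·59 = -85, t = 41 − 1·(-93) = 134  (check: 361·(-85) + 229·134 = 1)
The row with r = 1 (the gcd) gives the Bezout coefficients s = -85, t = 134.
Result: 361 · (-85) + 229 · (134) = 1.

gcd(361, 229) = 1; s = -85, t = 134 (check: 361·(-85) + 229·134 = 1).


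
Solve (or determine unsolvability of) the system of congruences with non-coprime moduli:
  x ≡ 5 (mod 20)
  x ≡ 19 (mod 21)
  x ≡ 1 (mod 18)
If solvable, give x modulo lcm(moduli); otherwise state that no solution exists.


Moduli 20, 21, 18 are not pairwise coprime, so CRT works modulo lcm(m_i) when all pairwise compatibility conditions hold.
Pairwise compatibility: gcd(m_i, m_j) must divide a_i - a_j for every pair.
Merge one congruence at a time:
  Start: x ≡ 5 (mod 20).
  Combine with x ≡ 19 (mod 21): gcd(20, 21) = 1; 19 - 5 = 14, which IS divisible by 1, so compatible.
    Write x = 5 + 20·t and substitute into x ≡ 19 (mod 21): 20·t ≡ 19 − 5 = 14 (mod 21).
    The inverse of 20 mod 21 is 20 (since 20·20 = 400 = 19·21 + 1), so t ≡ 20·14 = 280 ≡ 7 (mod 21).
    Then x = 5 + 20·7 = 145, valid modulo lcm(20, 21) = 420: x ≡ 145 (mod 420).
  Combine with x ≡ 1 (mod 18): gcd(420, 18) = 6; 1 - 145 = -144, which IS divisible by 6, so compatible.
    Write x = 145 + 420·t and substitute into x ≡ 1 (mod 18): 420·t ≡ 1 − 145 = -144 (mod 18).
    Divide the congruence (and modulus) by g = 6: 70·t ≡ -24 (mod 3).
    Reduce coefficients mod 3: 1·t ≡ 0 (mod 3).
    So t ≡ 0 (mod 3).
    Then x = 145 + 420·0 = 145, valid modulo lcm(420, 18) = 1260: x ≡ 145 (mod 1260).
Verify: 145 mod 20 = 5, 145 mod 21 = 19, 145 mod 18 = 1.

x ≡ 145 (mod 1260).


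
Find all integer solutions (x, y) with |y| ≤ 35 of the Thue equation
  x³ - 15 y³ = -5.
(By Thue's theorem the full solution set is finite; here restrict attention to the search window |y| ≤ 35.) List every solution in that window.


The equation is x³ - 15y³ = -5. For fixed y, x³ = 15·y³ − 5, so a solution requires the RHS to be a perfect cube.
Strategy: iterate y from -35 to 35, compute RHS = 15·y³ − 5, and check whether it is a (positive or negative) perfect cube.
Check small values of y:
  y = 0: RHS = -5 is not a perfect cube.
  y = 1: RHS = 10 is not a perfect cube.
  y = -1: RHS = -20 is not a perfect cube.
  y = 2: RHS = 115 is not a perfect cube.
  y = -2: RHS = -125 = (-5)³ ⇒ x = -5 works.
  y = 3: RHS = 400 is not a perfect cube.
  y = -3: RHS = -410 is not a perfect cube.
Continuing the search up to |y| = 35 finds no further solutions beyond those listed.
Collected solutions: (-5, -2).

Solutions (with |y| ≤ 35): (-5, -2).


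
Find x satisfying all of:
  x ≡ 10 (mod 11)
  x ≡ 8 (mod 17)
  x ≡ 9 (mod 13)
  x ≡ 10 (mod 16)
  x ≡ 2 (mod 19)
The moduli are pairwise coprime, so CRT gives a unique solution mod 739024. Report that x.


Product of moduli M = 11 · 17 · 13 · 16 · 19 = 739024.
Merge one congruence at a time:
  Start: x ≡ 10 (mod 11).
  Combine with x ≡ 8 (mod 17); new modulus lcm = 187.
    Write x = 10 + 11·t and substitute into x ≡ 8 (mod 17): 11·t ≡ 8 − 10 = -2 (mod 17).
    Reduce coefficients mod 17: 11·t ≡ 15 (mod 17).
    The inverse of 11 mod 17 is 14 (since 11·14 = 154 = 9·17 + 1), so t ≡ 14·15 = 210 ≡ 6 (mod 17).
    Then x = 10 + 11·6 = 76, valid modulo lcm(11, 17) = 187: x ≡ 76 (mod 187).
  Combine with x ≡ 9 (mod 13); new modulus lcm = 2431.
    Write x = 76 + 187·t and substitute into x ≡ 9 (mod 13): 187·t ≡ 9 − 76 = -67 (mod 13).
    Reduce coefficients mod 13: 5·t ≡ 11 (mod 13).
    The inverse of 5 mod 13 is 8 (since 5·8 = 40 = 3·13 + 1), so t ≡ 8·11 = 88 ≡ 10 (mod 13).
    Then x = 76 + 187·10 = 1946, valid modulo lcm(187, 13) = 2431: x ≡ 1946 (mod 2431).
  Combine with x ≡ 10 (mod 16); new modulus lcm = 38896.
    Write x = 1946 + 2431·t and substitute into x ≡ 10 (mod 16): 2431·t ≡ 10 − 1946 = -1936 (mod 16).
    Reduce coefficients mod 16: 15·t ≡ 0 (mod 16).
    The inverse of 15 mod 16 is 15 (since 15·15 = 225 = 14·16 + 1), so t ≡ 15·0 = 0 ≡ 0 (mod 16).
    Then x = 1946 + 2431·0 = 1946, valid modulo lcm(2431, 16) = 38896: x ≡ 1946 (mod 38896).
  Combine with x ≡ 2 (mod 19); new modulus lcm = 739024.
    Write x = 1946 + 38896·t and substitute into x ≡ 2 (mod 19): 38896·t ≡ 2 − 1946 = -1944 (mod 19).
    Reduce coefficients mod 19: 3·t ≡ 13 (mod 19).
    The inverse of 3 mod 19 is 13 (since 3·13 = 39 = 2·19 + 1), so t ≡ 13·13 = 169 ≡ 17 (mod 19).
    Then x = 1946 + 38896·17 = 663178, valid modulo lcm(38896, 19) = 739024: x ≡ 663178 (mod 739024).
Verify against each original: 663178 mod 11 = 10, 663178 mod 17 = 8, 663178 mod 13 = 9, 663178 mod 16 = 10, 663178 mod 19 = 2.

x ≡ 663178 (mod 739024).


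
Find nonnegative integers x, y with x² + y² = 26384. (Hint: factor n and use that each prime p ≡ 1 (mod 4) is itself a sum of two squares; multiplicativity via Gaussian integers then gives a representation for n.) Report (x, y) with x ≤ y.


Step 1: Factor n = 26384 = 2^4 · 17 · 97.
Step 2: Check the mod-4 condition on each prime factor: 2 = 2 (special); 17 ≡ 1 (mod 4), exponent 1; 97 ≡ 1 (mod 4), exponent 1.
All primes ≡ 3 (mod 4) appear to even exponent (or don't appear), so by the two-squares theorem n IS expressible as a sum of two squares.
Step 3: Build a representation. Group n = k² · m with k = 4 and m = 17 · 97 = 1649 (a product of primes ≡ 1 (mod 4)); a representation of m scales to one of n via (k·x)² + (k·y)² = k²(x² + y²). Each prime p ≡ 1 (mod 4) is itself a sum of two squares; find a² by testing p − a² for a perfect square:
  17: 17 − 1² = 16 = 4² ⇒ 17 = 1² + 4².
  97: 97 − 1² = 96, 97 − 2² = 93, 97 − 3² = 88, 97 − 4² = 81 = 9² ⇒ 97 = 4² + 9².
  Combine using the Brahmagupta–Fibonacci identity (a² + b²)(c² + d²) = (ac − bd)² + (ad + bc)² = (ac + bd)² + (ad − bc)²:
  17 · 97 = 1649: from (1² + 4²)(4² + 9²), take (1·4 − 4·9, 1·9 + 4·4) = (4 − 36, 9 + 16) = (-32, 25); dropping signs (only squares matter) gives (32, 25); check 32² + 25² = 1024 + 625 = 1649 ✓.
  Scale by k = 4: (4·32, 4·25) = (128, 100).
Step 4: Order so x ≤ y and verify: 100² + 128² = 10000 + 16384 = 26384 = n. ✓

n = 26384 = 100² + 128² (one valid representation with x ≤ y).


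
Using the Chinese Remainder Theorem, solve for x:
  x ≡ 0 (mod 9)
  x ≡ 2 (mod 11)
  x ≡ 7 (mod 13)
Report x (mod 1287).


Moduli 9, 11, 13 are pairwise coprime; by CRT there is a unique solution modulo M = 9 · 11 · 13 = 1287.
Solve pairwise, accumulating the modulus:
  Start with x ≡ 0 (mod 9).
  Combine with x ≡ 2 (mod 11): since gcd(9, 11) = 1, we get a unique residue mod 99.
    Write x = 0 + 9·t and substitute into x ≡ 2 (mod 11): 9·t ≡ 2 − 0 = 2 (mod 11).
    The inverse of 9 mod 11 is 5 (since 9·5 = 45 = 4·11 + 1), so t ≡ 5·2 = 10 ≡ 10 (mod 11).
    Then x = 0 + 9·10 = 90, valid modulo lcm(9, 11) = 99: x ≡ 90 (mod 99).
  Combine with x ≡ 7 (mod 13): since gcd(99, 13) = 1, we get a unique residue mod 1287.
    Write x = 90 + 99·t and substitute into x ≡ 7 (mod 13): 99·t ≡ 7 − 90 = -83 (mod 13).
    Reduce coefficients mod 13: 8·t ≡ 8 (mod 13).
    The inverse of 8 mod 13 is 5 (since 8·5 = 40 = 3·13 + 1), so t ≡ 5·8 = 40 ≡ 1 (mod 13).
    Then x = 90 + 99·1 = 189, valid modulo lcm(99, 13) = 1287: x ≡ 189 (mod 1287).
Verify: 189 mod 9 = 0 ✓, 189 mod 11 = 2 ✓, 189 mod 13 = 7 ✓.

x ≡ 189 (mod 1287).


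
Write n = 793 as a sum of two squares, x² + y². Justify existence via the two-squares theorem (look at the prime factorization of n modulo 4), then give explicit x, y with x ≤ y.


Step 1: Factor n = 793 = 13 · 61.
Step 2: Check the mod-4 condition on each prime factor: 13 ≡ 1 (mod 4), exponent 1; 61 ≡ 1 (mod 4), exponent 1.
All primes ≡ 3 (mod 4) appear to even exponent (or don't appear), so by the two-squares theorem n IS expressible as a sum of two squares.
Step 3: Build a representation. Here n = 13 · 61 is a product of primes ≡ 1 (mod 4). Each prime p ≡ 1 (mod 4) is itself a sum of two squares; find a² by testing p − a² for a perfect square:
  13: 13 − 1² = 12, 13 − 2² = 9 = 3² ⇒ 13 = 2² + 3².
  61: 61 − 1² = 60, 61 − 2² = 57, 61 − 3² = 52, 61 − 4² = 45, 61 − 5² = 36 = 6² ⇒ 61 = 5² + 6².
  Combine using the Brahmagupta–Fibonacci identity (a² + b²)(c² + d²) = (ac − bd)² + (ad + bc)² = (ac + bd)² + (ad − bc)²:
  13 · 61 = 793: from (2² + 3²)(5² + 6²), take (2·5 − 3·6, 2·6 + 3·5) = (10 − 18, 12 + 15) = (-8, 27); dropping signs (only squares matter) gives (8, 27); check 8² + 27² = 64 + 729 = 793 ✓.
Step 4: Order so x ≤ y and verify: 8² + 27² = 64 + 729 = 793 = n. ✓

n = 793 = 8² + 27² (one valid representation with x ≤ y).


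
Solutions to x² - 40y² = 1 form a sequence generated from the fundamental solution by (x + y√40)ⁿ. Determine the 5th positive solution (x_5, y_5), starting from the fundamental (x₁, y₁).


Step 1: Find the fundamental solution (x₁, y₁) of x² - 40y² = 1.
  Expand √40 as a continued fraction. a₀ = ⌊√40⌋ = 6; iterate m_{k+1} = d_k·a_k − m_k, d_{k+1} = (40 − m_{k+1}²)/d_k, a_{k+1} = ⌊(a₀ + m_{k+1})/d_{k+1}⌋ (starting m₀ = 0, d₀ = 1), with convergents p_k = a_k·p_{k-1} + p_{k-2}, q_k = a_k·q_{k-1} + q_{k-2} (p₋₁ = 1, q₋₁ = 0):
  k = 0: a₀ = 6; p₀/q₀ = 6/1; p₀² − 40·q₀² = 36 − 40 = -4.
  k = 1: m = 6, d = 4, a = ⌊(6 + 6)/4⌋ = 3; p/q = (3·6 + 1)/(3·1 + 0) = 19/3; p² − 40·q² = 361 − 360 = 1.
  The first convergent with p² − 40·q² = 1 gives the fundamental solution (x₁, y₁) = (19, 3).
Step 2: Apply the recurrence (x_{n+1}, y_{n+1}) = (x₁x_n + 40y₁y_n, x₁y_n + y₁x_n) repeatedly.
  From (x_1, y_1) = (19, 3): x_2 = 19·19 + 40·3·3 = 721; y_2 = 19·3 + 3·19 = 114.
  From (x_2, y_2) = (721, 114): x_3 = 19·721 + 40·3·114 = 27379; y_3 = 19·114 + 3·721 = 4329.
  From (x_3, y_3) = (27379, 4329): x_4 = 19·27379 + 40·3·4329 = 1039681; y_4 = 19·4329 + 3·27379 = 164388.
  From (x_4, y_4) = (1039681, 164388): x_5 = 19·1039681 + 40·3·164388 = 39480499; y_5 = 19·164388 + 3·1039681 = 6242415.
Step 3: Verify x_5² - 40·y_5² = 1558709801289001 - 1558709801289000 = 1 (should be 1). ✓

(x_1, y_1) = (19, 3); (x_5, y_5) = (39480499, 6242415).


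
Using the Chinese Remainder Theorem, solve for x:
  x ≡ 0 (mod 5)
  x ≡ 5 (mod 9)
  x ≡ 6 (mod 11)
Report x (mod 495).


Moduli 5, 9, 11 are pairwise coprime; by CRT there is a unique solution modulo M = 5 · 9 · 11 = 495.
Solve pairwise, accumulating the modulus:
  Start with x ≡ 0 (mod 5).
  Combine with x ≡ 5 (mod 9): since gcd(5, 9) = 1, we get a unique residue mod 45.
    Write x = 0 + 5·t and substitute into x ≡ 5 (mod 9): 5·t ≡ 5 − 0 = 5 (mod 9).
    The inverse of 5 mod 9 is 2 (since 5·2 = 10 = 1·9 + 1), so t ≡ 2·5 = 10 ≡ 1 (mod 9).
    Then x = 0 + 5·1 = 5, valid modulo lcm(5, 9) = 45: x ≡ 5 (mod 45).
  Combine with x ≡ 6 (mod 11): since gcd(45, 11) = 1, we get a unique residue mod 495.
    Write x = 5 + 45·t and substitute into x ≡ 6 (mod 11): 45·t ≡ 6 − 5 = 1 (mod 11).
    Reduce coefficients mod 11: 1·t ≡ 1 (mod 11).
    So t ≡ 1 (mod 11).
    Then x = 5 + 45·1 = 50, valid modulo lcm(45, 11) = 495: x ≡ 50 (mod 495).
Verify: 50 mod 5 = 0 ✓, 50 mod 9 = 5 ✓, 50 mod 11 = 6 ✓.

x ≡ 50 (mod 495).


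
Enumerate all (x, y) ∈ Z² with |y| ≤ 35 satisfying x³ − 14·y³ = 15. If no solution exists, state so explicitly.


The equation is x³ - 14y³ = 15. For fixed y, x³ = 14·y³ + 15, so a solution requires the RHS to be a perfect cube.
Strategy: iterate y from -35 to 35, compute RHS = 14·y³ + 15, and check whether it is a (positive or negative) perfect cube.
Check small values of y:
  y = 0: RHS = 15 is not a perfect cube.
  y = 1: RHS = 29 is not a perfect cube.
  y = -1: RHS = 1 = (1)³ ⇒ x = 1 works.
  y = 2: RHS = 127 is not a perfect cube.
  y = -2: RHS = -97 is not a perfect cube.
  y = 3: RHS = 393 is not a perfect cube.
  y = -3: RHS = -363 is not a perfect cube.
Continuing the search up to |y| = 35 finds no further solutions beyond those listed.
Collected solutions: (1, -1).

Solutions (with |y| ≤ 35): (1, -1).


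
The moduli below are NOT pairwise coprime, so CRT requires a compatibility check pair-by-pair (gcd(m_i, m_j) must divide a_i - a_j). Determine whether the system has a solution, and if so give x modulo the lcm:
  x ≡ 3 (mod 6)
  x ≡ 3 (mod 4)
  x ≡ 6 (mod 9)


Moduli 6, 4, 9 are not pairwise coprime, so CRT works modulo lcm(m_i) when all pairwise compatibility conditions hold.
Pairwise compatibility: gcd(m_i, m_j) must divide a_i - a_j for every pair.
Merge one congruence at a time:
  Start: x ≡ 3 (mod 6).
  Combine with x ≡ 3 (mod 4): gcd(6, 4) = 2; 3 - 3 = 0, which IS divisible by 2, so compatible.
    Write x = 3 + 6·t and substitute into x ≡ 3 (mod 4): 6·t ≡ 3 − 3 = 0 (mod 4).
    Divide the congruence (and modulus) by g = 2: 3·t ≡ 0 (mod 2).
    Reduce coefficients mod 2: 1·t ≡ 0 (mod 2).
    So t ≡ 0 (mod 2).
    Then x = 3 + 6·0 = 3, valid modulo lcm(6, 4) = 12: x ≡ 3 (mod 12).
  Combine with x ≡ 6 (mod 9): gcd(12, 9) = 3; 6 - 3 = 3, which IS divisible by 3, so compatible.
    Write x = 3 + 12·t and substitute into x ≡ 6 (mod 9): 12·t ≡ 6 − 3 = 3 (mod 9).
    Divide the congruence (and modulus) by g = 3: 4·t ≡ 1 (mod 3).
    Reduce coefficients mod 3: 1·t ≡ 1 (mod 3).
    So t ≡ 1 (mod 3).
    Then x = 3 + 12·1 = 15, valid modulo lcm(12, 9) = 36: x ≡ 15 (mod 36).
Verify: 15 mod 6 = 3, 15 mod 4 = 3, 15 mod 9 = 6.

x ≡ 15 (mod 36).


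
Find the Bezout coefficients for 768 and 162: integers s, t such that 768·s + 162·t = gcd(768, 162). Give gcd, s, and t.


Euclidean algorithm on (768, 162) — divide until remainder is 0:
  768 = 4 · 162 + 120
  162 = 1 · 120 + 42
  120 = 2 · 42 + 36
  42 = 1 · 36 + 6
  36 = 6 · 6 + 0
gcd(768, 162) = 6.
Track Bezout coefficients alongside the remainders: start with r₀ = 768 = a·1 + b·0 (s = 1, t = 0) and r₁ = 162 = a·0 + b·1 (s = 0, t = 1); each new remainder r_{k+1} = r_{k-1} − q_k·r_k inherits s_{k+1} = s_{k-1} − q_k·s_k, t_{k+1} = t_{k-1} − q_k·t_k, so r_k = a·s_k + b·t_k at every step:
  q = 4: r = 120, s = 1 − 4·0 = 1, t = 0 − 4·1 = -4  (check: 768·1 + 162·(-4) = 120)
  q = 1: r = 42, s = 0 − 1·1 = -1, t = 1 − 1·(-4) = 5  (check: 768·(-1) + 162·5 = 42)
  q = 2: r = 36, s = 1 − 2·(-1) = 3, t = -4 − 2·5 = -14  (check: 768·3 + 162·(-14) = 36)
  q = 1: r = 6, s = -1 − 1·3 = -4, t = 5 − 1·(-14) = 19  (check: 768·(-4) + 162·19 = 6)
The row with r = 6 (the gcd) gives the Bezout coefficients s = -4, t = 19.
Result: 768 · (-4) + 162 · (19) = 6.

gcd(768, 162) = 6; s = -4, t = 19 (check: 768·(-4) + 162·19 = 6).


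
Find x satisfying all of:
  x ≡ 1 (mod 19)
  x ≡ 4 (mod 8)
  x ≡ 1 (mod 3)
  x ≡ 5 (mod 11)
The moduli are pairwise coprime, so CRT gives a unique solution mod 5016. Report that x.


Product of moduli M = 19 · 8 · 3 · 11 = 5016.
Merge one congruence at a time:
  Start: x ≡ 1 (mod 19).
  Combine with x ≡ 4 (mod 8); new modulus lcm = 152.
    Write x = 1 + 19·t and substitute into x ≡ 4 (mod 8): 19·t ≡ 4 − 1 = 3 (mod 8).
    Reduce coefficients mod 8: 3·t ≡ 3 (mod 8).
    The inverse of 3 mod 8 is 3 (since 3·3 = 9 = 1·8 + 1), so t ≡ 3·3 = 9 ≡ 1 (mod 8).
    Then x = 1 + 19·1 = 20, valid modulo lcm(19, 8) = 152: x ≡ 20 (mod 152).
  Combine with x ≡ 1 (mod 3); new modulus lcm = 456.
    Write x = 20 + 152·t and substitute into x ≡ 1 (mod 3): 152·t ≡ 1 − 20 = -19 (mod 3).
    Reduce coefficients mod 3: 2·t ≡ 2 (mod 3).
    The inverse of 2 mod 3 is 2 (since 2·2 = 4 = 1·3 + 1), so t ≡ 2·2 = 4 ≡ 1 (mod 3).
    Then x = 20 + 152·1 = 172, valid modulo lcm(152, 3) = 456: x ≡ 172 (mod 456).
  Combine with x ≡ 5 (mod 11); new modulus lcm = 5016.
    Write x = 172 + 456·t and substitute into x ≡ 5 (mod 11): 456·t ≡ 5 − 172 = -167 (mod 11).
    Reduce coefficients mod 11: 5·t ≡ 9 (mod 11).
    The inverse of 5 mod 11 is 9 (since 5·9 = 45 = 4·11 + 1), so t ≡ 9·9 = 81 ≡ 4 (mod 11).
    Then x = 172 + 456·4 = 1996, valid modulo lcm(456, 11) = 5016: x ≡ 1996 (mod 5016).
Verify against each original: 1996 mod 19 = 1, 1996 mod 8 = 4, 1996 mod 3 = 1, 1996 mod 11 = 5.

x ≡ 1996 (mod 5016).


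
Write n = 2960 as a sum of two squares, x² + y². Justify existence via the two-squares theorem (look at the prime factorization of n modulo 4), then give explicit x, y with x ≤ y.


Step 1: Factor n = 2960 = 2^4 · 5 · 37.
Step 2: Check the mod-4 condition on each prime factor: 2 = 2 (special); 5 ≡ 1 (mod 4), exponent 1; 37 ≡ 1 (mod 4), exponent 1.
All primes ≡ 3 (mod 4) appear to even exponent (or don't appear), so by the two-squares theorem n IS expressible as a sum of two squares.
Step 3: Build a representation. Group n = k² · m with k = 4 and m = 5 · 37 = 185 (a product of primes ≡ 1 (mod 4)); a representation of m scales to one of n via (k·x)² + (k·y)² = k²(x² + y²). Each prime p ≡ 1 (mod 4) is itself a sum of two squares; find a² by testing p − a² for a perfect square:
  5: 5 − 1² = 4 = 2² ⇒ 5 = 1² + 2².
  37: 37 − 1² = 36 = 6² ⇒ 37 = 1² + 6².
  Combine using the Brahmagupta–Fibonacci identity (a² + b²)(c² + d²) = (ac − bd)² + (ad + bc)² = (ac + bd)² + (ad − bc)²:
  5 · 37 = 185: from (1² + 2²)(1² + 6²), take (1·1 − 2·6, 1·6 + 2·1) = (1 − 12, 6 + 2) = (-11, 8); dropping signs (only squares matter) gives (11, 8); check 11² + 8² = 121 + 64 = 185 ✓.
  Scale by k = 4: (4·11, 4·8) = (44, 32).
Step 4: Order so x ≤ y and verify: 32² + 44² = 1024 + 1936 = 2960 = n. ✓

n = 2960 = 32² + 44² (one valid representation with x ≤ y).


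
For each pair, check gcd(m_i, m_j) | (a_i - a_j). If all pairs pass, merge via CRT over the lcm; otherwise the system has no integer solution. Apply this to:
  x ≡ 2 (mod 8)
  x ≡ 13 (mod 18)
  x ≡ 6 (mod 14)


Moduli 8, 18, 14 are not pairwise coprime, so CRT works modulo lcm(m_i) when all pairwise compatibility conditions hold.
Pairwise compatibility: gcd(m_i, m_j) must divide a_i - a_j for every pair.
Merge one congruence at a time:
  Start: x ≡ 2 (mod 8).
  Combine with x ≡ 13 (mod 18): gcd(8, 18) = 2, and 13 - 2 = 11 is NOT divisible by 2.
    ⇒ system is inconsistent (no integer solution).

No solution (the system is inconsistent).


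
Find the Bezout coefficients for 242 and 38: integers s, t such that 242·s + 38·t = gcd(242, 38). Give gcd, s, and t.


Euclidean algorithm on (242, 38) — divide until remainder is 0:
  242 = 6 · 38 + 14
  38 = 2 · 14 + 10
  14 = 1 · 10 + 4
  10 = 2 · 4 + 2
  4 = 2 · 2 + 0
gcd(242, 38) = 2.
Track Bezout coefficients alongside the remainders: start with r₀ = 242 = a·1 + b·0 (s = 1, t = 0) and r₁ = 38 = a·0 + b·1 (s = 0, t = 1); each new remainder r_{k+1} = r_{k-1} − q_k·r_k inherits s_{k+1} = s_{k-1} − q_k·s_k, t_{k+1} = t_{k-1} − q_k·t_k, so r_k = a·s_k + b·t_k at every step:
  q = 6: r = 14, s = 1 − 6·0 = 1, t = 0 − 6·1 = -6  (check: 242·1 + 38·(-6) = 14)
  q = 2: r = 10, s = 0 − 2·1 = -2, t = 1 − 2·(-6) = 13  (check: 242·(-2) + 38·13 = 10)
  q = 1: r = 4, s = 1 − 1·(-2) = 3, t = -6 − 1·13 = -19  (check: 242·3 + 38·(-19) = 4)
  q = 2: r = 2, s = -2 − 2·3 = -8, t = 13 − 2·(-19) = 51  (check: 242·(-8) + 38·51 = 2)
The row with r = 2 (the gcd) gives the Bezout coefficients s = -8, t = 51.
Result: 242 · (-8) + 38 · (51) = 2.

gcd(242, 38) = 2; s = -8, t = 51 (check: 242·(-8) + 38·51 = 2).


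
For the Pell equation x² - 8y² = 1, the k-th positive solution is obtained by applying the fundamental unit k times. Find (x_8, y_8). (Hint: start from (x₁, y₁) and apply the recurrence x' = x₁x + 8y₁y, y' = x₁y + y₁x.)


Step 1: Find the fundamental solution (x₁, y₁) of x² - 8y² = 1.
  Expand √8 as a continued fraction. a₀ = ⌊√8⌋ = 2; iterate m_{k+1} = d_k·a_k − m_k, d_{k+1} = (8 − m_{k+1}²)/d_k, a_{k+1} = ⌊(a₀ + m_{k+1})/d_{k+1}⌋ (starting m₀ = 0, d₀ = 1), with convergents p_k = a_k·p_{k-1} + p_{k-2}, q_k = a_k·q_{k-1} + q_{k-2} (p₋₁ = 1, q₋₁ = 0):
  k = 0: a₀ = 2; p₀/q₀ = 2/1; p₀² − 8·q₀² = 4 − 8 = -4.
  k = 1: m = 2, d = 4, a = ⌊(2 + 2)/4⌋ = 1; p/q = (1·2 + 1)/(1·1 + 0) = 3/1; p² − 8·q² = 9 − 8 = 1.
  The first convergent with p² − 8·q² = 1 gives the fundamental solution (x₁, y₁) = (3, 1).
Step 2: Apply the recurrence (x_{n+1}, y_{n+1}) = (x₁x_n + 8y₁y_n, x₁y_n + y₁x_n) repeatedly.
  From (x_1, y_1) = (3, 1): x_2 = 3·3 + 8·1·1 = 17; y_2 = 3·1 + 1·3 = 6.
  From (x_2, y_2) = (17, 6): x_3 = 3·17 + 8·1·6 = 99; y_3 = 3·6 + 1·17 = 35.
  From (x_3, y_3) = (99, 35): x_4 = 3·99 + 8·1·35 = 577; y_4 = 3·35 + 1·99 = 204.
  From (x_4, y_4) = (577, 204): x_5 = 3·577 + 8·1·204 = 3363; y_5 = 3·204 + 1·577 = 1189.
  From (x_5, y_5) = (3363, 1189): x_6 = 3·3363 + 8·1·1189 = 19601; y_6 = 3·1189 + 1·3363 = 6930.
  From (x_6, y_6) = (19601, 6930): x_7 = 3·19601 + 8·1·6930 = 114243; y_7 = 3·6930 + 1·19601 = 40391.
  From (x_7, y_7) = (114243, 40391): x_8 = 3·114243 + 8·1·40391 = 665857; y_8 = 3·40391 + 1·114243 = 235416.
Step 3: Verify x_8² - 8·y_8² = 443365544449 - 443365544448 = 1 (should be 1). ✓

(x_1, y_1) = (3, 1); (x_8, y_8) = (665857, 235416).
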